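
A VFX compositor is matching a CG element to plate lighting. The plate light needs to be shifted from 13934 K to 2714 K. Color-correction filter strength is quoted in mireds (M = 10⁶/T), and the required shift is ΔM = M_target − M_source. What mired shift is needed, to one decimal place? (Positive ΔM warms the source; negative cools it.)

+296.7 mireds

M_source = 10⁶/13934 = 71.767; M_target = 10⁶/2714 = 368.460.
ΔM = 368.460 − 71.767 = 296.693 → +296.7 mireds, a warming shift.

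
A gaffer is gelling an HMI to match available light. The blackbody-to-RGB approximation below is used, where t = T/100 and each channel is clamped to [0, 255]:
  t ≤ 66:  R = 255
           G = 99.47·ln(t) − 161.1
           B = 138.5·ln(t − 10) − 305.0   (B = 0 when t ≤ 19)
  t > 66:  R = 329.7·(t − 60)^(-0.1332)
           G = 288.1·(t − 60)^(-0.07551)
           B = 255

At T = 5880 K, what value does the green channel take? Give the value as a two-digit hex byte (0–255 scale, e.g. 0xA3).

0xF4

t = 5880/100 = 58.8; the t ≤ 66 branch applies.
G = 99.47·ln 58.8 − 161.1 = 99.47·4.0741 − 161.1 = 244.155.
Rounded: 244; in hex, 0xF4.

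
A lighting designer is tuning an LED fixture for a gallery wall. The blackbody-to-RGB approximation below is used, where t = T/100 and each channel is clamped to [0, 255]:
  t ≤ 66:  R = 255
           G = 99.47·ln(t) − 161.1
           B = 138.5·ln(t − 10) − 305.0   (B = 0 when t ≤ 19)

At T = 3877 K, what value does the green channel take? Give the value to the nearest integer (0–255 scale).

203

t = 3877/100 = 38.77; the t ≤ 66 branch applies.
G = 99.47·ln 38.77 − 161.1 = 99.47·3.6576 − 161.1 = 202.726.
Rounded: 203.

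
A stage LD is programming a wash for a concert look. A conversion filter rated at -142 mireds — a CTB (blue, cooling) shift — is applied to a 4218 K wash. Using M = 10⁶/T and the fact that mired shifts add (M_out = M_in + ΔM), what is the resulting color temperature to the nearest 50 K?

10500 K

M_in = 10⁶/4218 = 237.08 mireds.
M_out = 237.08 + (-142) = 95.08 mireds.
T_out = 10⁶/95.08 = 10517.5 K → 10500 K.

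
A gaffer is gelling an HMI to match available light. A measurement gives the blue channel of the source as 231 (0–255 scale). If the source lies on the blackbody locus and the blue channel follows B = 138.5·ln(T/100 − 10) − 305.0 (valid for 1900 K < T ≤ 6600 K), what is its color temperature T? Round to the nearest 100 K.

ln(t − 10) = (231 + 305.0) / 138.5 = 3.8700.
t − 10 = e^3.8700 = 47.944, so t = 57.944.
T = 100·t = 5794 K → 5800 K to the nearest 100 K.

5800 K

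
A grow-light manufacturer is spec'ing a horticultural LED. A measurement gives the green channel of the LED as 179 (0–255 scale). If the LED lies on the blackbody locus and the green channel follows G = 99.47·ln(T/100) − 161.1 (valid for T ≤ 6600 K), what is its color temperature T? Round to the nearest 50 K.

3050 K

ln t = (179 + 161.1) / 99.47 = 3.4191.
t = e^3.4191 = 30.543.
T = 100·t = 3054 K → 3050 K to the nearest 50 K.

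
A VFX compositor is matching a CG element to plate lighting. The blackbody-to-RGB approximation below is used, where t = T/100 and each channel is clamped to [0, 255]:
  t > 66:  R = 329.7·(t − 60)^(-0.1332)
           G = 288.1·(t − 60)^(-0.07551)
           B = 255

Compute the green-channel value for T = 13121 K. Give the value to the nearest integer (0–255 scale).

t = 13121/100 = 131.21; the t > 66 branch applies.
G = 288.1·(131.21 − 60)^(-0.07551) = 288.1·71.21^(-0.07551) = 288.1·0.72463 = 208.765.
Rounded: 209.

209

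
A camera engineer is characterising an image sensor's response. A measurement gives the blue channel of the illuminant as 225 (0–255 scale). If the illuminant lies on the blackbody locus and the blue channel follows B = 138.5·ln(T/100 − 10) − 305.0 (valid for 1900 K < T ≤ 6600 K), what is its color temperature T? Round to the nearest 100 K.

ln(t − 10) = (225 + 305.0) / 138.5 = 3.8267.
t − 10 = e^3.8267 = 45.911, so t = 55.911.
T = 100·t = 5591 K → 5600 K to the nearest 100 K.

5600 K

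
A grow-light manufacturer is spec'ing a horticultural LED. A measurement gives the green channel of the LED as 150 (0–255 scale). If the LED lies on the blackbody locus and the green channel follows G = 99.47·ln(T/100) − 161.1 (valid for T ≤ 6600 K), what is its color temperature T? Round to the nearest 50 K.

2300 K

ln t = (150 + 161.1) / 99.47 = 3.1276.
t = e^3.1276 = 22.819.
T = 100·t = 2282 K → 2300 K to the nearest 50 K.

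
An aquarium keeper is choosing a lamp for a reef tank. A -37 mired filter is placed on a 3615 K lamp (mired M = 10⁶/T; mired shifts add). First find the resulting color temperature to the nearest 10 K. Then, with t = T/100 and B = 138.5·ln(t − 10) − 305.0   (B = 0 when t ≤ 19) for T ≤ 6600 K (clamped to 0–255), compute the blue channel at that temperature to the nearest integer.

M_in = 10⁶/3615 = 276.63; M_out = 276.63 + (-37) = 239.63.
T_out = 10⁶/239.63 = 4173.2 K → 4170 K; t = 41.7.
B = 138.5·ln(41.7 − 10) − 305.0 = 138.5·ln 31.7 − 305.0 = 138.5·3.4563 − 305.0 = 173.700.
Rounded: 174.

174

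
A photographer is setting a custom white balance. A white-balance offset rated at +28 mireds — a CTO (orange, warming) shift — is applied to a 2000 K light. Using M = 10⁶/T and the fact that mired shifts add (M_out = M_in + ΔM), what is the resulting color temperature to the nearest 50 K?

1900 K

M_in = 10⁶/2000 = 500.00 mireds.
M_out = 500.00 + (+28) = 528.00 mireds.
T_out = 10⁶/528.00 = 1893.9 K → 1900 K.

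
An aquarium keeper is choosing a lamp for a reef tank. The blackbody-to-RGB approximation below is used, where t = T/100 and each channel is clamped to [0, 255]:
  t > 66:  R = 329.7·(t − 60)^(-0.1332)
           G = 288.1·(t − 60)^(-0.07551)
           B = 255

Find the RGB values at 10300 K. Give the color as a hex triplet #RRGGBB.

t = 10300/100 = 103; the t > 66 branch applies.
R = 329.7·(103 − 60)^(-0.1332) = 329.7·43^(-0.1332) = 329.7·0.60593 = 199.775.
G = 288.1·(103 − 60)^(-0.07551) = 288.1·43^(-0.07551) = 288.1·0.75276 = 216.870.
B = 255 by definition for t > 66.
Rounded: (200, 217, 255).
In hex: #C8D9FF.

#C8D9FF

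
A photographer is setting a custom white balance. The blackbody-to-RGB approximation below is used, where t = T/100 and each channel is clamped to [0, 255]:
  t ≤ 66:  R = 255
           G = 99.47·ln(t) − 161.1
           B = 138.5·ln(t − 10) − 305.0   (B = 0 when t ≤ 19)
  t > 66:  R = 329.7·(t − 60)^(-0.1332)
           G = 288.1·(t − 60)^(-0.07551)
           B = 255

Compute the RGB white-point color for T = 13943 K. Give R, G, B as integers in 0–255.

R=184, G=207, B=255

t = 13943/100 = 139.43; the t > 66 branch applies.
R = 329.7·(139.43 − 60)^(-0.1332) = 329.7·79.43^(-0.1332) = 329.7·0.55837 = 184.095.
G = 288.1·(139.43 − 60)^(-0.07551) = 288.1·79.43^(-0.07551) = 288.1·0.71867 = 207.050.
B = 255 by definition for t > 66.
Rounded: (184, 207, 255).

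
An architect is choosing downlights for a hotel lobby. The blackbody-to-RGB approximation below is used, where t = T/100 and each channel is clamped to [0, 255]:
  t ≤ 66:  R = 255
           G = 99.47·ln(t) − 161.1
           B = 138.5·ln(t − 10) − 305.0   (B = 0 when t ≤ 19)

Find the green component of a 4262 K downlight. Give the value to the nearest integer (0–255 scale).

212

t = 4262/100 = 42.62; the t ≤ 66 branch applies.
G = 99.47·ln 42.62 − 161.1 = 99.47·3.7523 − 161.1 = 212.144.
Rounded: 212.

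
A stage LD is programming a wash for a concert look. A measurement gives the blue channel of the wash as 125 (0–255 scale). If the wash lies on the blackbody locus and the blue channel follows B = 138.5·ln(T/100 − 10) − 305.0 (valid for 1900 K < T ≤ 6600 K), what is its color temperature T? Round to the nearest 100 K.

3200 K

ln(t − 10) = (125 + 305.0) / 138.5 = 3.1047.
t − 10 = e^3.1047 = 22.302, so t = 32.302.
T = 100·t = 3230 K → 3200 K to the nearest 100 K.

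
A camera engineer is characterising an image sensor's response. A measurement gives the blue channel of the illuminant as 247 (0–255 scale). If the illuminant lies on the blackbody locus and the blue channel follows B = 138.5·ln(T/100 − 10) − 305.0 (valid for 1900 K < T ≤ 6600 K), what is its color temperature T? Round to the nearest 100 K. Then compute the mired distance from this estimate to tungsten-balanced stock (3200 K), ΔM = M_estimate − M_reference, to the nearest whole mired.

ln(t − 10) = (247 + 305.0) / 138.5 = 3.9856.
t − 10 = e^3.9856 = 53.815, so t = 63.815.
T = 100·t = 6382 K → 6400 K to the nearest 100 K.
M_estimate = 10⁶/6400 = 156.25; M_reference = 10⁶/3200 = 312.50.
ΔM = 156.25 − 312.50 = -156.25 → -156 mireds.

-156 mireds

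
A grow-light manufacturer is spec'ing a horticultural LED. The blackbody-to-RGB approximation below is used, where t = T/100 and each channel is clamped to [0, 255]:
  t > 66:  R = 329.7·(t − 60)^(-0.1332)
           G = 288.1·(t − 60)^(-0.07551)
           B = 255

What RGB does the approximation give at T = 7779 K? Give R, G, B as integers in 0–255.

t = 7779/100 = 77.79; the t > 66 branch applies.
R = 329.7·(77.79 − 60)^(-0.1332) = 329.7·17.79^(-0.1332) = 329.7·0.68152 = 224.696.
G = 288.1·(77.79 − 60)^(-0.07551) = 288.1·17.79^(-0.07551) = 288.1·0.80464 = 231.816.
B = 255 by definition for t > 66.
Rounded: (225, 232, 255).

R=225, G=232, B=255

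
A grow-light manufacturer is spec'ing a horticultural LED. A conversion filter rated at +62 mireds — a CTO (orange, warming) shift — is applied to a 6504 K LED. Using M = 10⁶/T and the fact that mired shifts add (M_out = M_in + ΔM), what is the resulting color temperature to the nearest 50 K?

M_in = 10⁶/6504 = 153.75 mireds.
M_out = 153.75 + (+62) = 215.75 mireds.
T_out = 10⁶/215.75 = 4635.0 K → 4650 K.

4650 K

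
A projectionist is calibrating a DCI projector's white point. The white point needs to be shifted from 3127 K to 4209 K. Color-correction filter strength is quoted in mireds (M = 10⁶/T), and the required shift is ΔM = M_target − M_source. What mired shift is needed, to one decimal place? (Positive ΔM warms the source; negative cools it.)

M_source = 10⁶/3127 = 319.795; M_target = 10⁶/4209 = 237.586.
ΔM = 237.586 − 319.795 = -82.209 → -82.2 mireds, a cooling shift.

-82.2 mireds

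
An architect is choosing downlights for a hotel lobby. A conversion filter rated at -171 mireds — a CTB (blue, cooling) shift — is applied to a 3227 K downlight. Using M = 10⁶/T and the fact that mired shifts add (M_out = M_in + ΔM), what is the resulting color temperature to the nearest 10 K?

M_in = 10⁶/3227 = 309.89 mireds.
M_out = 309.89 + (-171) = 138.89 mireds.
T_out = 10⁶/138.89 = 7200.2 K → 7200 K.

7200 K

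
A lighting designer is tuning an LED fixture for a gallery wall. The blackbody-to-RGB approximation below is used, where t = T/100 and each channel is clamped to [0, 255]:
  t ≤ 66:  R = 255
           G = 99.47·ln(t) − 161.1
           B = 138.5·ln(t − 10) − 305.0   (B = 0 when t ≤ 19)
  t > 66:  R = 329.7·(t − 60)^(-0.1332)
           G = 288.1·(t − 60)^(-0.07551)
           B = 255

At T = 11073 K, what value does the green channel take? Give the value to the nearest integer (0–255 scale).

t = 11073/100 = 110.73; the t > 66 branch applies.
G = 288.1·(110.73 − 60)^(-0.07551) = 288.1·50.73^(-0.07551) = 288.1·0.74342 = 214.180.
Rounded: 214.

214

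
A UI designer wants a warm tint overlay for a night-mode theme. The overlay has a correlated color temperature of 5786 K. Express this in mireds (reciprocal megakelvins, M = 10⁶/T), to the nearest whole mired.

173 mireds

M = 10⁶ / 5786 = 172.831 → 173 mireds.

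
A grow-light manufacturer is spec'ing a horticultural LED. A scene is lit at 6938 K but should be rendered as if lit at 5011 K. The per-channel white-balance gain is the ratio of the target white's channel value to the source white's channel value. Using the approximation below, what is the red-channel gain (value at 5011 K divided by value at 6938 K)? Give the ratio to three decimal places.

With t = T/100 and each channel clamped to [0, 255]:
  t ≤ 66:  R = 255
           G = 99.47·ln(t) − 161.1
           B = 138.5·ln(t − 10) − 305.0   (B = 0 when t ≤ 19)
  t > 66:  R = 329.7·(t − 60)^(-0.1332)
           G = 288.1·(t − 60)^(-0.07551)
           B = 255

1.042

At 6938 K (t = 69.38):
  R = 329.7·(69.38 − 60)^(-0.1332) = 329.7·9.38^(-0.1332) = 329.7·0.74217 = 244.693.
At 5011 K (t = 50.11):
  R = 255 by definition for t ≤ 66.
Gain = 255.000 / 244.693 = 1.0421 → 1.042.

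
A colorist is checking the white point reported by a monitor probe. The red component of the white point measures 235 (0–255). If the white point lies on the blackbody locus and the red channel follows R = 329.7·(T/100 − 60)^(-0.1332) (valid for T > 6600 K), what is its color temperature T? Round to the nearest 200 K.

(t − 60)^(-0.1332) = 235/329.7 = 0.71277.
t − 60 = 0.71277^(1/-0.1332) = 0.71277^(-7.508) = 12.705, so t = 72.705.
T = 100·t = 7271 K → 7200 K to the nearest 200 K.

7200 K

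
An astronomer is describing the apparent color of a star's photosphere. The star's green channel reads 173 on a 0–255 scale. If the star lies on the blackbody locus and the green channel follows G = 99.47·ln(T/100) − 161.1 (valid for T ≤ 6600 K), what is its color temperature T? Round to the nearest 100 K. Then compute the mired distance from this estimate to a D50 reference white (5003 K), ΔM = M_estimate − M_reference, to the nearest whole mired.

ln t = (173 + 161.1) / 99.47 = 3.3588.
t = e^3.3588 = 28.755.
T = 100·t = 2875 K → 2900 K to the nearest 100 K.
M_estimate = 10⁶/2900 = 344.83; M_reference = 10⁶/5003 = 199.88.
ΔM = 344.83 − 199.88 = 144.95 → +145 mireds.

+145 mireds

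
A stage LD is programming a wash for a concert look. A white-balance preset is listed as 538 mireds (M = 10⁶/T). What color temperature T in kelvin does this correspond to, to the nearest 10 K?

T = 10⁶ / 538 = 1858.74 K → 1860 K.

1860 K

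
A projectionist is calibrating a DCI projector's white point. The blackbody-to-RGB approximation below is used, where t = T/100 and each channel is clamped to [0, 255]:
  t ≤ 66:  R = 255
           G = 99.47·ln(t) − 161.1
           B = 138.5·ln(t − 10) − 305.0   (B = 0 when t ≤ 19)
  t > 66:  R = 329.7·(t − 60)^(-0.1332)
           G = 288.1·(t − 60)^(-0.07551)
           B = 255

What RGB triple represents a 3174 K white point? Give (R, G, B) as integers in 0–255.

t = 3174/100 = 31.74; the t ≤ 66 branch applies.
R = 255 by definition for t ≤ 66.
G = 99.47·ln 31.74 − 161.1 = 99.47·3.4576 − 161.1 = 182.825.
B = 138.5·ln(31.74 − 10) − 305.0 = 138.5·ln 21.74 − 305.0 = 138.5·3.0792 − 305.0 = 121.463.
Rounded: (255, 183, 121).

(255, 183, 121)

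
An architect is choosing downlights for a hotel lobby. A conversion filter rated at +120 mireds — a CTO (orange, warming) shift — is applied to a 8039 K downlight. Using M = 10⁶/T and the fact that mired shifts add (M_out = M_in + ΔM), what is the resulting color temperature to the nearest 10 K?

4090 K

M_in = 10⁶/8039 = 124.39 mireds.
M_out = 124.39 + (+120) = 244.39 mireds.
T_out = 10⁶/244.39 = 4091.8 K → 4090 K.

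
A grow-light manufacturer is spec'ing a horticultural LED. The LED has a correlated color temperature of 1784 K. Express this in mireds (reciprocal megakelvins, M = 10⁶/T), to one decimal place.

560.5 mireds

M = 10⁶ / 1784 = 560.538 → 560.5 mireds.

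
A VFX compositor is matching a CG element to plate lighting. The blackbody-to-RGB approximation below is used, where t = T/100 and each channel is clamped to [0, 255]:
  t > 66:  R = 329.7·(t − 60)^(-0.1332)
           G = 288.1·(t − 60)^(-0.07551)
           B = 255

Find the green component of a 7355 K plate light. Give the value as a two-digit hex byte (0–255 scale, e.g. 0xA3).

0xED

t = 7355/100 = 73.55; the t > 66 branch applies.
G = 288.1·(73.55 − 60)^(-0.07551) = 288.1·13.55^(-0.07551) = 288.1·0.82135 = 236.630.
Rounded: 237; in hex, 0xED.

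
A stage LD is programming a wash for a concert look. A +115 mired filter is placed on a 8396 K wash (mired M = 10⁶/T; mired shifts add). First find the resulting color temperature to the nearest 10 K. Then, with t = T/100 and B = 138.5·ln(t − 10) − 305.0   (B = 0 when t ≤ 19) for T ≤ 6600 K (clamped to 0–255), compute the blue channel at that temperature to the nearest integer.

178

M_in = 10⁶/8396 = 119.10; M_out = 119.10 + (+115) = 234.10.
T_out = 10⁶/234.10 = 4271.6 K → 4270 K; t = 42.7.
B = 138.5·ln(42.7 − 10) − 305.0 = 138.5·ln 32.7 − 305.0 = 138.5·3.4874 − 305.0 = 178.001.
Rounded: 178.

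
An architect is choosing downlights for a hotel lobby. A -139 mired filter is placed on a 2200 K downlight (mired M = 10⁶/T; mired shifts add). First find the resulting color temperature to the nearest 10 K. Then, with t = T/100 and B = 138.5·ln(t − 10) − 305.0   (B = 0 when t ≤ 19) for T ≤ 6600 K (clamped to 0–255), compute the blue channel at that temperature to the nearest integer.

121

M_in = 10⁶/2200 = 454.55; M_out = 454.55 + (-139) = 315.55.
T_out = 10⁶/315.55 = 3169.1 K → 3170 K; t = 31.7.
B = 138.5·ln(31.7 − 10) − 305.0 = 138.5·ln 21.7 − 305.0 = 138.5·3.0773 − 305.0 = 121.208.
Rounded: 121.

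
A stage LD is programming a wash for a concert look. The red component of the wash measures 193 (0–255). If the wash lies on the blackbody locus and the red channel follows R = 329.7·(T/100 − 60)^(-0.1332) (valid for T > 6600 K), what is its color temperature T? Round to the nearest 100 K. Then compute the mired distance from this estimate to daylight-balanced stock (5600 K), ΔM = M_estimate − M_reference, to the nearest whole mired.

(t − 60)^(-0.1332) = 193/329.7 = 0.58538.
t − 60 = 0.58538^(1/-0.1332) = 0.58538^(-7.508) = 55.713, so t = 115.713.
T = 100·t = 11571 K → 11600 K to the nearest 100 K.
M_estimate = 10⁶/11600 = 86.21; M_reference = 10⁶/5600 = 178.57.
ΔM = 86.21 − 178.57 = -92.36 → -92 mireds.

-92 mireds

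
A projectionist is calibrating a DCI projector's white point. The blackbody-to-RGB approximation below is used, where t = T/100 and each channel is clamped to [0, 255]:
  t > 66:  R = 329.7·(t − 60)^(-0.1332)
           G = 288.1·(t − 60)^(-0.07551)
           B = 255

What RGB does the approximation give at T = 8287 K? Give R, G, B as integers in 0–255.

t = 8287/100 = 82.87; the t > 66 branch applies.
R = 329.7·(82.87 − 60)^(-0.1332) = 329.7·22.87^(-0.1332) = 329.7·0.65909 = 217.302.
G = 288.1·(82.87 − 60)^(-0.07551) = 288.1·22.87^(-0.07551) = 288.1·0.78952 = 227.460.
B = 255 by definition for t > 66.
Rounded: (217, 227, 255).

R=217, G=227, B=255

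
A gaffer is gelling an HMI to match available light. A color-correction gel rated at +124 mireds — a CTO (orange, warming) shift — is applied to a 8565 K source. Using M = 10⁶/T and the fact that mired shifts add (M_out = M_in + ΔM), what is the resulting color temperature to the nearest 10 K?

4150 K

M_in = 10⁶/8565 = 116.75 mireds.
M_out = 116.75 + (+124) = 240.75 mireds.
T_out = 10⁶/240.75 = 4153.6 K → 4150 K.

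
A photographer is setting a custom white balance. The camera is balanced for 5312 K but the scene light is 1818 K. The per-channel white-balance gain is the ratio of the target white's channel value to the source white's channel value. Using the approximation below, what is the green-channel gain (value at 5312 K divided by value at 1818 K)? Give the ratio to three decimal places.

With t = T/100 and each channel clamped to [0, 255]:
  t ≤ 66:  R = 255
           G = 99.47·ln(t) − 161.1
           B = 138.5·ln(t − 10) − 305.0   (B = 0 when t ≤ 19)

At 1818 K (t = 18.18):
  G = 99.47·ln 18.18 − 161.1 = 99.47·2.9003 − 161.1 = 127.395.
At 5312 K (t = 53.12):
  G = 99.47·ln 53.12 − 161.1 = 99.47·3.9726 − 161.1 = 234.050.
Gain = 234.050 / 127.395 = 1.8372 → 1.837.

1.837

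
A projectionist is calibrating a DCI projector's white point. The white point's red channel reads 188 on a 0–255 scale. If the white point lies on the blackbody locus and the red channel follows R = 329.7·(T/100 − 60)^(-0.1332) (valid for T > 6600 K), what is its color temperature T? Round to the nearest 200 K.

(t − 60)^(-0.1332) = 188/329.7 = 0.57022.
t − 60 = 0.57022^(1/-0.1332) = 0.57022^(-7.508) = 67.848, so t = 127.848.
T = 100·t = 12785 K → 12800 K to the nearest 200 K.

12800 K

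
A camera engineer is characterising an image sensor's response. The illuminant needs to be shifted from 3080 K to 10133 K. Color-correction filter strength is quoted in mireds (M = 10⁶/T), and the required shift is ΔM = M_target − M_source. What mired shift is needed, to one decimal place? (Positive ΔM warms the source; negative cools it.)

-226.0 mireds

M_source = 10⁶/3080 = 324.675; M_target = 10⁶/10133 = 98.687.
ΔM = 98.687 − 324.675 = -225.988 → -226.0 mireds, a cooling shift.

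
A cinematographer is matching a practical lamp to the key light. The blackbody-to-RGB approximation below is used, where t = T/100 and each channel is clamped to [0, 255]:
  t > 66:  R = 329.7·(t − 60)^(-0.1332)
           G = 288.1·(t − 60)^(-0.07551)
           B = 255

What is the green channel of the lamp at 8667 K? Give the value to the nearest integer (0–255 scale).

225

t = 8667/100 = 86.67; the t > 66 branch applies.
G = 288.1·(86.67 − 60)^(-0.07551) = 288.1·26.67^(-0.07551) = 288.1·0.78041 = 224.835.
Rounded: 225.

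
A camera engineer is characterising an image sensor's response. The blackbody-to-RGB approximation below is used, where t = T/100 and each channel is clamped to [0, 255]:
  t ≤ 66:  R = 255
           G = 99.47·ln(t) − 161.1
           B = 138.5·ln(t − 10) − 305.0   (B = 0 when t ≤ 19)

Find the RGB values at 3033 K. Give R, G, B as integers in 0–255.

R=255, G=178, B=112

t = 3033/100 = 30.33; the t ≤ 66 branch applies.
R = 255 by definition for t ≤ 66.
G = 99.47·ln 30.33 − 161.1 = 99.47·3.4121 − 161.1 = 178.305.
B = 138.5·ln(30.33 − 10) − 305.0 = 138.5·ln 20.33 − 305.0 = 138.5·3.0121 − 305.0 = 112.176.
Rounded: (255, 178, 112).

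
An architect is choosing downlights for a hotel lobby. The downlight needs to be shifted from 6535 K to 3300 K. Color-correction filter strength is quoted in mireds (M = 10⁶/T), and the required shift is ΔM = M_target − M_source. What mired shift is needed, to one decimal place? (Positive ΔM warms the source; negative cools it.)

M_source = 10⁶/6535 = 153.022; M_target = 10⁶/3300 = 303.030.
ΔM = 303.030 − 153.022 = 150.008 → +150.0 mireds, a warming shift.

+150.0 mireds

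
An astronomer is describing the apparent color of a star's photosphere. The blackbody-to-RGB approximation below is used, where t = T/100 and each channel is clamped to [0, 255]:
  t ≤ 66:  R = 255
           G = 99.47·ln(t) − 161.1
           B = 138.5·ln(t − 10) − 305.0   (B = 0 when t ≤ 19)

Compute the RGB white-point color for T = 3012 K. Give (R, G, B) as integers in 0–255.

(255, 178, 111)

t = 3012/100 = 30.12; the t ≤ 66 branch applies.
R = 255 by definition for t ≤ 66.
G = 99.47·ln 30.12 − 161.1 = 99.47·3.4052 − 161.1 = 177.614.
B = 138.5·ln(30.12 − 10) − 305.0 = 138.5·ln 20.12 − 305.0 = 138.5·3.0017 − 305.0 = 110.737.
Rounded: (255, 178, 111).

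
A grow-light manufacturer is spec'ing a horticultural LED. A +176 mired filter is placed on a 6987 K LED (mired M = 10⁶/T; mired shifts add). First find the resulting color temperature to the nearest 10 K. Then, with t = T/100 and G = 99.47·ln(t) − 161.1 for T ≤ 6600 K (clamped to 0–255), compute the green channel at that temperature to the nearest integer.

M_in = 10⁶/6987 = 143.12; M_out = 143.12 + (+176) = 319.12.
T_out = 10⁶/319.12 = 3133.6 K → 3130 K; t = 31.3.
G = 99.47·ln 31.3 − 161.1 = 99.47·3.4436 − 161.1 = 181.437.
Rounded: 181.

181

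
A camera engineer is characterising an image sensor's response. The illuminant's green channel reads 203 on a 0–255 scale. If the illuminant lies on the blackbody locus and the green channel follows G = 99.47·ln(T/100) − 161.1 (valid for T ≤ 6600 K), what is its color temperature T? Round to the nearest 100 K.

ln t = (203 + 161.1) / 99.47 = 3.6604.
t = e^3.6604 = 38.877.
T = 100·t = 3888 K → 3900 K to the nearest 100 K.

3900 K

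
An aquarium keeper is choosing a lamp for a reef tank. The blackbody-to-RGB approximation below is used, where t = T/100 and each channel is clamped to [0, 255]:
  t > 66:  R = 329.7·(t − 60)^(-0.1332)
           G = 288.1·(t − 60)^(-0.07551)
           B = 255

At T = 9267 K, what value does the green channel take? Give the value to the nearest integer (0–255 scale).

221

t = 9267/100 = 92.67; the t > 66 branch applies.
G = 288.1·(92.67 − 60)^(-0.07551) = 288.1·32.67^(-0.07551) = 288.1·0.76854 = 221.416.
Rounded: 221.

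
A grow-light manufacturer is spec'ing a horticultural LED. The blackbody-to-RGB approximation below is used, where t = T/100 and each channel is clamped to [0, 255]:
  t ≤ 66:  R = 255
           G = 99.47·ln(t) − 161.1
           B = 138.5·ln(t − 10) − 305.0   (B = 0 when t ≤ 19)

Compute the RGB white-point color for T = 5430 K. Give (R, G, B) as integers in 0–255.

t = 5430/100 = 54.3; the t ≤ 66 branch applies.
R = 255 by definition for t ≤ 66.
G = 99.47·ln 54.3 − 161.1 = 99.47·3.9945 − 161.1 = 236.235.
B = 138.5·ln(54.3 − 10) − 305.0 = 138.5·ln 44.3 − 305.0 = 138.5·3.7910 − 305.0 = 220.051.
Rounded: (255, 236, 220).

(255, 236, 220)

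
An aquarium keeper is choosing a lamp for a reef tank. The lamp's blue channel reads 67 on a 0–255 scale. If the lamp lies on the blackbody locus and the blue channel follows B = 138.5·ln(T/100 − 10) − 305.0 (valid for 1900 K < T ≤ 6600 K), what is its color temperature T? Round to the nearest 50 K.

2450 K

ln(t − 10) = (67 + 305.0) / 138.5 = 2.6859.
t − 10 = e^2.6859 = 14.672, so t = 24.672.
T = 100·t = 2467 K → 2450 K to the nearest 50 K.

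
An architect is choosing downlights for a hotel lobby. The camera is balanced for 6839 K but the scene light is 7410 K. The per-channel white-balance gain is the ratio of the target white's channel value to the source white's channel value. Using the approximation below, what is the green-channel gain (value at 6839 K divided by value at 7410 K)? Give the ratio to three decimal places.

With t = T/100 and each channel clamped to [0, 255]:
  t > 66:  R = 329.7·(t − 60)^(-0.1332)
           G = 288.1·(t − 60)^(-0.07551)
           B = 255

At 7410 K (t = 74.1):
  G = 288.1·(74.1 − 60)^(-0.07551) = 288.1·14.1^(-0.07551) = 288.1·0.81888 = 235.921.
At 6839 K (t = 68.39):
  G = 288.1·(68.39 − 60)^(-0.07551) = 288.1·8.39^(-0.07551) = 288.1·0.85162 = 245.352.
Gain = 245.352 / 235.921 = 1.0400 → 1.040.

1.040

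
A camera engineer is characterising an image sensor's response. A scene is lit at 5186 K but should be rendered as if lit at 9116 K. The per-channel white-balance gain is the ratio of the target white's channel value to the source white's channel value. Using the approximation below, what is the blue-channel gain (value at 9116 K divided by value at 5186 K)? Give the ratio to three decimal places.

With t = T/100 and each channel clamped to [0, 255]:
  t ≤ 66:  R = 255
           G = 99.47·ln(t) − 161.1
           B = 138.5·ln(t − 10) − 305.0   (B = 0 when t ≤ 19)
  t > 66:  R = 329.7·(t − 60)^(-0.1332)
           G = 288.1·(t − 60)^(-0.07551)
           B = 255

1.202

At 5186 K (t = 51.86):
  B = 138.5·ln(51.86 − 10) − 305.0 = 138.5·ln 41.86 − 305.0 = 138.5·3.7343 − 305.0 = 212.205.
At 9116 K (t = 91.16):
  B = 255 by definition for t > 66.
Gain = 255.000 / 212.205 = 1.2017 → 1.202.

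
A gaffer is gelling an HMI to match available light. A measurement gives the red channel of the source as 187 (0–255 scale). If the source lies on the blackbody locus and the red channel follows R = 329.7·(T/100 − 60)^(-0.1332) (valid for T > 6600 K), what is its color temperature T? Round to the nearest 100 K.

13100 K

(t − 60)^(-0.1332) = 187/329.7 = 0.56718.
t − 60 = 0.56718^(1/-0.1332) = 0.56718^(-7.508) = 70.620, so t = 130.620.
T = 100·t = 13062 K → 13100 K to the nearest 100 K.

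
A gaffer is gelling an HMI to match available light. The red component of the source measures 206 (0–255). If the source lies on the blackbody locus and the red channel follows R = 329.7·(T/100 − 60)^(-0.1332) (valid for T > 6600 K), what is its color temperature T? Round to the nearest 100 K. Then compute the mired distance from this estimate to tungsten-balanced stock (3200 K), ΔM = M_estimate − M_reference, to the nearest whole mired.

(t − 60)^(-0.1332) = 206/329.7 = 0.62481.
t − 60 = 0.62481^(1/-0.1332) = 0.62481^(-7.508) = 34.152, so t = 94.152.
T = 100·t = 9415 K → 9400 K to the nearest 100 K.
M_estimate = 10⁶/9400 = 106.38; M_reference = 10⁶/3200 = 312.50.
ΔM = 106.38 − 312.50 = -206.12 → -206 mireds.

-206 mireds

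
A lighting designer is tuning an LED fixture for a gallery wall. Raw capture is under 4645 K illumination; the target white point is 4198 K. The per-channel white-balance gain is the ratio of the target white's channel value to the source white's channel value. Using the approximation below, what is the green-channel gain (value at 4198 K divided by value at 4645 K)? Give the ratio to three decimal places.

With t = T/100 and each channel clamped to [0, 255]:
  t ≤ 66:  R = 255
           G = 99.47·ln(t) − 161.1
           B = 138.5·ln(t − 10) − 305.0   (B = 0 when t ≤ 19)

0.954

At 4645 K (t = 46.45):
  G = 99.47·ln 46.45 − 161.1 = 99.47·3.8384 − 161.1 = 220.703.
At 4198 K (t = 41.98):
  G = 99.47·ln 41.98 − 161.1 = 99.47·3.7372 − 161.1 = 210.639.
Gain = 210.639 / 220.703 = 0.9544 → 0.954.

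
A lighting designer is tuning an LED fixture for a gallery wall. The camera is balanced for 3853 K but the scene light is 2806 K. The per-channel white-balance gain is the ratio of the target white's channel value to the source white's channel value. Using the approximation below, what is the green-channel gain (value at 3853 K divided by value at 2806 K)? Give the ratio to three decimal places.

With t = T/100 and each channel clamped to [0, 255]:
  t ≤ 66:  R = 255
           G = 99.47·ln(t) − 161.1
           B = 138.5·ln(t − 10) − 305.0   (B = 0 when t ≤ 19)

At 2806 K (t = 28.06):
  G = 99.47·ln 28.06 − 161.1 = 99.47·3.3343 − 161.1 = 170.567.
At 3853 K (t = 38.53):
  G = 99.47·ln 38.53 − 161.1 = 99.47·3.6514 − 161.1 = 202.108.
Gain = 202.108 / 170.567 = 1.1849 → 1.185.

1.185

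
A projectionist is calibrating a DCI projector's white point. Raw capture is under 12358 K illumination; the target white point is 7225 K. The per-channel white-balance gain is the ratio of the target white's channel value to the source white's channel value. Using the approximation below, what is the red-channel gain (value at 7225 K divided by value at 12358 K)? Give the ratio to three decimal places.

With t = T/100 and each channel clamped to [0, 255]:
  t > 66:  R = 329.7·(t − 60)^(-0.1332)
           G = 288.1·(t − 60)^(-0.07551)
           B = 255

At 12358 K (t = 123.58):
  R = 329.7·(123.58 − 60)^(-0.1332) = 329.7·63.58^(-0.1332) = 329.7·0.57517 = 189.634.
At 7225 K (t = 72.25):
  R = 329.7·(72.25 − 60)^(-0.1332) = 329.7·12.25^(-0.1332) = 329.7·0.71624 = 236.145.
Gain = 236.145 / 189.634 = 1.2453 → 1.245.

1.245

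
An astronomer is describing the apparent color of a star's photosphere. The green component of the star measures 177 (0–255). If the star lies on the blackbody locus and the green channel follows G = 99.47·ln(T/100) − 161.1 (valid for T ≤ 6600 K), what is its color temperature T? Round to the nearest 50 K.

ln t = (177 + 161.1) / 99.47 = 3.3990.
t = e^3.3990 = 29.935.
T = 100·t = 2993 K → 3000 K to the nearest 50 K.

3000 K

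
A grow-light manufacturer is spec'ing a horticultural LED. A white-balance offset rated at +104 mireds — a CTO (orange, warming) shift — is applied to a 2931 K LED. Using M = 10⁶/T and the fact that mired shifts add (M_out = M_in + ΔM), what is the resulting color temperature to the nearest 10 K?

M_in = 10⁶/2931 = 341.18 mireds.
M_out = 341.18 + (+104) = 445.18 mireds.
T_out = 10⁶/445.18 = 2246.3 K → 2250 K.

2250 K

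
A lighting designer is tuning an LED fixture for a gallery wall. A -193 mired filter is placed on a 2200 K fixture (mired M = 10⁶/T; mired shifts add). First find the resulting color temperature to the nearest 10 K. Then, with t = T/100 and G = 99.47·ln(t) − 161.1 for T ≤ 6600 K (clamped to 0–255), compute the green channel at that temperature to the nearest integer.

201

M_in = 10⁶/2200 = 454.55; M_out = 454.55 + (-193) = 261.55.
T_out = 10⁶/261.55 = 3823.4 K → 3820 K; t = 38.2.
G = 99.47·ln 38.2 − 161.1 = 99.47·3.6428 − 161.1 = 201.253.
Rounded: 201.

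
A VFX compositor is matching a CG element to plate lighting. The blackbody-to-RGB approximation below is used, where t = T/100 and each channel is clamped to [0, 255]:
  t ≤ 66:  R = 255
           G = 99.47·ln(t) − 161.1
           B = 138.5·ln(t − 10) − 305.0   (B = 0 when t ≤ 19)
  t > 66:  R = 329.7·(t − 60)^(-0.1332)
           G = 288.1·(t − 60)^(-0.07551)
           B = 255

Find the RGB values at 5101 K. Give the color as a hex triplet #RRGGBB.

t = 5101/100 = 51.01; the t ≤ 66 branch applies.
R = 255 by definition for t ≤ 66.
G = 99.47·ln 51.01 − 161.1 = 99.47·3.9320 − 161.1 = 230.018.
B = 138.5·ln(51.01 − 10) − 305.0 = 138.5·ln 41.01 − 305.0 = 138.5·3.7138 − 305.0 = 209.364.
Rounded: (255, 230, 209).
In hex: #FFE6D1.

#FFE6D1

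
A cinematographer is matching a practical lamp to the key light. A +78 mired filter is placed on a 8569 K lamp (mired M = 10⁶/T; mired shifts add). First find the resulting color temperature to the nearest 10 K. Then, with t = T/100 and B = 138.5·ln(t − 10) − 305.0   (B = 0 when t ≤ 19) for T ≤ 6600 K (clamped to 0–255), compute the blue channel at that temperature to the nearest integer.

M_in = 10⁶/8569 = 116.70; M_out = 116.70 + (+78) = 194.70.
T_out = 10⁶/194.70 = 5136.1 K → 5140 K; t = 51.4.
B = 138.5·ln(51.4 − 10) − 305.0 = 138.5·ln 41.4 − 305.0 = 138.5·3.7233 − 305.0 = 210.674.
Rounded: 211.

211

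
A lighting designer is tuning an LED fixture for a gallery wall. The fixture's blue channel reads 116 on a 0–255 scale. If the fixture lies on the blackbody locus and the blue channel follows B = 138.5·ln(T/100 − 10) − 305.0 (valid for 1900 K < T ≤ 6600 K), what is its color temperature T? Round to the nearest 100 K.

ln(t − 10) = (116 + 305.0) / 138.5 = 3.0397.
t − 10 = e^3.0397 = 20.899, so t = 30.899.
T = 100·t = 3090 K → 3100 K to the nearest 100 K.

3100 K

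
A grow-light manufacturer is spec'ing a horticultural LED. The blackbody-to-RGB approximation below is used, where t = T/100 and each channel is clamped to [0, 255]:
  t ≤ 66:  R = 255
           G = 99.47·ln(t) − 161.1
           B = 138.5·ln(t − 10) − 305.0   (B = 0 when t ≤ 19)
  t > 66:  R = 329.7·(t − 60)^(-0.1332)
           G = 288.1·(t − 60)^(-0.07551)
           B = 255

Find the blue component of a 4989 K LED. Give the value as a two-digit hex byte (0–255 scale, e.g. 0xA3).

t = 4989/100 = 49.89; the t ≤ 66 branch applies.
B = 138.5·ln(49.89 − 10) − 305.0 = 138.5·ln 39.89 − 305.0 = 138.5·3.6861 − 305.0 = 205.528.
Rounded: 206; in hex, 0xCE.

0xCE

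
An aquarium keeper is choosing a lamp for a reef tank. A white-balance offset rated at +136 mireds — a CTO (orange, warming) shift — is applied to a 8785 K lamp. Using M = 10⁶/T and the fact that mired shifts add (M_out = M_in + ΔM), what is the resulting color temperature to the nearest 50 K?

4000 K

M_in = 10⁶/8785 = 113.83 mireds.
M_out = 113.83 + (+136) = 249.83 mireds.
T_out = 10⁶/249.83 = 4002.7 K → 4000 K.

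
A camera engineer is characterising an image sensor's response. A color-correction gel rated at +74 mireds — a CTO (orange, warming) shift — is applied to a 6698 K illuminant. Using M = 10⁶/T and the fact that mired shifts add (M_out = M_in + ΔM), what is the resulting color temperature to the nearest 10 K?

M_in = 10⁶/6698 = 149.30 mireds.
M_out = 149.30 + (+74) = 223.30 mireds.
T_out = 10⁶/223.30 = 4478.3 K → 4480 K.

4480 K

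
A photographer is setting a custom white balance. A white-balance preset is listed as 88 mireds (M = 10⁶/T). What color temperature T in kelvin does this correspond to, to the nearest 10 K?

11360 K

T = 10⁶ / 88 = 11363.64 K → 11360 K.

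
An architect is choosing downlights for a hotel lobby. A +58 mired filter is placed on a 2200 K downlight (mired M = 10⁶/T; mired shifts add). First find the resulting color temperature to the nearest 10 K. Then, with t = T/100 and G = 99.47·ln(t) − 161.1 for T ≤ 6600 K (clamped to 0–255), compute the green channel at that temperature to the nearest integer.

134

M_in = 10⁶/2200 = 454.55; M_out = 454.55 + (+58) = 512.55.
T_out = 10⁶/512.55 = 1951.0 K → 1950 K; t = 19.5.
G = 99.47·ln 19.5 − 161.1 = 99.47·2.9704 − 161.1 = 134.367.
Rounded: 134.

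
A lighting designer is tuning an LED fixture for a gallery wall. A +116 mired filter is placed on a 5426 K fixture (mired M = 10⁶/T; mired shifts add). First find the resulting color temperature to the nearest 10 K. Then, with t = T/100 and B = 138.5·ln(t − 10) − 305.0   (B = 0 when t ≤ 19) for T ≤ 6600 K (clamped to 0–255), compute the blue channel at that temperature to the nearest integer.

M_in = 10⁶/5426 = 184.30; M_out = 184.30 + (+116) = 300.30.
T_out = 10⁶/300.30 = 3330.0 K → 3330 K; t = 33.3.
B = 138.5·ln(33.3 − 10) − 305.0 = 138.5·ln 23.3 − 305.0 = 138.5·3.1485 − 305.0 = 131.061.
Rounded: 131.

131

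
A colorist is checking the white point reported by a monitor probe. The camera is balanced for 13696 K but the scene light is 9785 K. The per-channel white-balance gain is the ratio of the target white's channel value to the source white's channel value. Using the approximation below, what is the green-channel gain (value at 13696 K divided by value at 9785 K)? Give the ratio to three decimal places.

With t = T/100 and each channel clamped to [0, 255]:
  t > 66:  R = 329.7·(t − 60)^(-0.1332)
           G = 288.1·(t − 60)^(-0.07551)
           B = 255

0.948

At 9785 K (t = 97.85):
  G = 288.1·(97.85 − 60)^(-0.07551) = 288.1·37.85^(-0.07551) = 288.1·0.76005 = 218.969.
At 13696 K (t = 136.96):
  G = 288.1·(136.96 − 60)^(-0.07551) = 288.1·76.96^(-0.07551) = 288.1·0.72039 = 207.545.
Gain = 207.545 / 218.969 = 0.9478 → 0.948.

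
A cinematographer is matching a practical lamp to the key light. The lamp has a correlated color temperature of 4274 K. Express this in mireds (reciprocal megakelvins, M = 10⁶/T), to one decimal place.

M = 10⁶ / 4274 = 233.973 → 234.0 mireds.

234.0 mireds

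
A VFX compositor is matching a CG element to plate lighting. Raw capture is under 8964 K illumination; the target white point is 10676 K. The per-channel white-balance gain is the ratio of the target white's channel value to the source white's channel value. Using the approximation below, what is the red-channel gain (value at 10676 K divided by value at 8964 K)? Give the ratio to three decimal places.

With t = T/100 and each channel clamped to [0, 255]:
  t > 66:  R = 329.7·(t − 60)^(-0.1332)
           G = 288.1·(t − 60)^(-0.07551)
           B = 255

0.941

At 8964 K (t = 89.64):
  R = 329.7·(89.64 − 60)^(-0.1332) = 329.7·29.64^(-0.1332) = 329.7·0.63672 = 209.925.
At 10676 K (t = 106.76):
  R = 329.7·(106.76 − 60)^(-0.1332) = 329.7·46.76^(-0.1332) = 329.7·0.59920 = 197.557.
Gain = 197.557 / 209.925 = 0.9411 → 0.941.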